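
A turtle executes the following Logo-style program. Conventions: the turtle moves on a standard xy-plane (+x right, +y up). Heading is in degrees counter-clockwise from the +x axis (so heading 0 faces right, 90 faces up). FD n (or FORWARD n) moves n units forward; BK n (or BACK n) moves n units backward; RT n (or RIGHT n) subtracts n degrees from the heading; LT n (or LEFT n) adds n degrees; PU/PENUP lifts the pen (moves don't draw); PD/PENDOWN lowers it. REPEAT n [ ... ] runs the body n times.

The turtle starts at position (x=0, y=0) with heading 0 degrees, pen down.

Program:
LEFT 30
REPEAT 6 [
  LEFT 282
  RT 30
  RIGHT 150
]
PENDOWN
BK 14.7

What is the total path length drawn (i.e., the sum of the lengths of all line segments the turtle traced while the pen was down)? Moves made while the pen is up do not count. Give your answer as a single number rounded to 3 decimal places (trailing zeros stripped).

Answer: 14.7

Derivation:
Executing turtle program step by step:
Start: pos=(0,0), heading=0, pen down
LT 30: heading 0 -> 30
REPEAT 6 [
  -- iteration 1/6 --
  LT 282: heading 30 -> 312
  RT 30: heading 312 -> 282
  RT 150: heading 282 -> 132
  -- iteration 2/6 --
  LT 282: heading 132 -> 54
  RT 30: heading 54 -> 24
  RT 150: heading 24 -> 234
  -- iteration 3/6 --
  LT 282: heading 234 -> 156
  RT 30: heading 156 -> 126
  RT 150: heading 126 -> 336
  -- iteration 4/6 --
  LT 282: heading 336 -> 258
  RT 30: heading 258 -> 228
  RT 150: heading 228 -> 78
  -- iteration 5/6 --
  LT 282: heading 78 -> 0
  RT 30: heading 0 -> 330
  RT 150: heading 330 -> 180
  -- iteration 6/6 --
  LT 282: heading 180 -> 102
  RT 30: heading 102 -> 72
  RT 150: heading 72 -> 282
]
PD: pen down
BK 14.7: (0,0) -> (-3.056,14.379) [heading=282, draw]
Final: pos=(-3.056,14.379), heading=282, 1 segment(s) drawn

Segment lengths:
  seg 1: (0,0) -> (-3.056,14.379), length = 14.7
Total = 14.7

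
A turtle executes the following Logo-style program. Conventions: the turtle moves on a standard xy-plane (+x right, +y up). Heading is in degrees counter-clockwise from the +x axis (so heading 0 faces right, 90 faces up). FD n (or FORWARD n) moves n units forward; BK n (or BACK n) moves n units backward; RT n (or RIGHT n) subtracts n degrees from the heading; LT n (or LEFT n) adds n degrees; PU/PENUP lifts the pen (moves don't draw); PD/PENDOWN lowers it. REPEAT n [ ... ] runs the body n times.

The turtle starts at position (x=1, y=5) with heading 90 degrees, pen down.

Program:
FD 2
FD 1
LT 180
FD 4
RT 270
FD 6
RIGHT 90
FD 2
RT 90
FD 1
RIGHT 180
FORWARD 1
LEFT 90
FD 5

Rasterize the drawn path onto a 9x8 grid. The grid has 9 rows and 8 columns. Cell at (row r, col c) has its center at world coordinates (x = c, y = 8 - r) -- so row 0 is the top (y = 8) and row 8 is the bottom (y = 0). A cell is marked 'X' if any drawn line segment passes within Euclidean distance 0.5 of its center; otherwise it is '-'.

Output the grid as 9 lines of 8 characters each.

Segment 0: (1,5) -> (1,7)
Segment 1: (1,7) -> (1,8)
Segment 2: (1,8) -> (1,4)
Segment 3: (1,4) -> (7,4)
Segment 4: (7,4) -> (7,2)
Segment 5: (7,2) -> (6,2)
Segment 6: (6,2) -> (7,2)
Segment 7: (7,2) -> (7,7)

Answer: -X------
-X-----X
-X-----X
-X-----X
-XXXXXXX
-------X
------XX
--------
--------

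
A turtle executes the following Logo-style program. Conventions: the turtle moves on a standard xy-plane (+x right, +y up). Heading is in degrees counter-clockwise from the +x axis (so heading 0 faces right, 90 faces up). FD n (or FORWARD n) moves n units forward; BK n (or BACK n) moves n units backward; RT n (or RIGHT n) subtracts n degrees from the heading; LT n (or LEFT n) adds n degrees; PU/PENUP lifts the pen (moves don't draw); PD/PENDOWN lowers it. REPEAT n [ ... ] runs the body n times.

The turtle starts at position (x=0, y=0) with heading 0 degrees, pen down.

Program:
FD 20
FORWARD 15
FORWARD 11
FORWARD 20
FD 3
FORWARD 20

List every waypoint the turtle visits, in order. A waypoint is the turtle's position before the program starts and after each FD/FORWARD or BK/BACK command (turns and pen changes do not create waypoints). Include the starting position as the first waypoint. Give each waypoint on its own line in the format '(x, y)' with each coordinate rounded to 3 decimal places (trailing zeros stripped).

Executing turtle program step by step:
Start: pos=(0,0), heading=0, pen down
FD 20: (0,0) -> (20,0) [heading=0, draw]
FD 15: (20,0) -> (35,0) [heading=0, draw]
FD 11: (35,0) -> (46,0) [heading=0, draw]
FD 20: (46,0) -> (66,0) [heading=0, draw]
FD 3: (66,0) -> (69,0) [heading=0, draw]
FD 20: (69,0) -> (89,0) [heading=0, draw]
Final: pos=(89,0), heading=0, 6 segment(s) drawn
Waypoints (7 total):
(0, 0)
(20, 0)
(35, 0)
(46, 0)
(66, 0)
(69, 0)
(89, 0)

Answer: (0, 0)
(20, 0)
(35, 0)
(46, 0)
(66, 0)
(69, 0)
(89, 0)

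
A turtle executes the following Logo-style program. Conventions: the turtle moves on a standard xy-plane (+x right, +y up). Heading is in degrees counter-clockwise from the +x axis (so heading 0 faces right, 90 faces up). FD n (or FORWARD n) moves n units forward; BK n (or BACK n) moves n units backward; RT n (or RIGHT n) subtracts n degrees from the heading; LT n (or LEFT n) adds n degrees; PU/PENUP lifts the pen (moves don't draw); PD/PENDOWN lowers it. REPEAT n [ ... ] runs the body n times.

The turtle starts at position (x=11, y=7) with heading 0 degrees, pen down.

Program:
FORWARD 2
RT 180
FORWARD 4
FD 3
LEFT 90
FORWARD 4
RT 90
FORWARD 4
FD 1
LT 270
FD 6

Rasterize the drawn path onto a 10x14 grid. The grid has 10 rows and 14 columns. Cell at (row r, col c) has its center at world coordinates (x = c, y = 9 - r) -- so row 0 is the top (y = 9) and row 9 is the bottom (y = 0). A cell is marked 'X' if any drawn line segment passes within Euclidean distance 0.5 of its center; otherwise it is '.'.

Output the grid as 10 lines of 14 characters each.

Segment 0: (11,7) -> (13,7)
Segment 1: (13,7) -> (9,7)
Segment 2: (9,7) -> (6,7)
Segment 3: (6,7) -> (6,3)
Segment 4: (6,3) -> (2,3)
Segment 5: (2,3) -> (1,3)
Segment 6: (1,3) -> (1,9)

Answer: .X............
.X............
.X....XXXXXXXX
.X....X.......
.X....X.......
.X....X.......
.XXXXXX.......
..............
..............
..............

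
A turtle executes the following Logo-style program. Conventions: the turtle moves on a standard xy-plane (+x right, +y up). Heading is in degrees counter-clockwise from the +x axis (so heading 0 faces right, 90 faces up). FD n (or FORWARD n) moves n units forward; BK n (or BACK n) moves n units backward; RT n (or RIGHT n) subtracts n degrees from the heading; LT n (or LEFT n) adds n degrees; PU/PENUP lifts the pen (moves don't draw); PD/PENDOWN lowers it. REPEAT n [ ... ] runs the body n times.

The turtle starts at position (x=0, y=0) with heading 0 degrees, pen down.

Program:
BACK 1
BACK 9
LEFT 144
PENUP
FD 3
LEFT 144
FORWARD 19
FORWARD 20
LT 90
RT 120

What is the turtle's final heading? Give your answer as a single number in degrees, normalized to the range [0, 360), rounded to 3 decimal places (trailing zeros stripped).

Executing turtle program step by step:
Start: pos=(0,0), heading=0, pen down
BK 1: (0,0) -> (-1,0) [heading=0, draw]
BK 9: (-1,0) -> (-10,0) [heading=0, draw]
LT 144: heading 0 -> 144
PU: pen up
FD 3: (-10,0) -> (-12.427,1.763) [heading=144, move]
LT 144: heading 144 -> 288
FD 19: (-12.427,1.763) -> (-6.556,-16.307) [heading=288, move]
FD 20: (-6.556,-16.307) -> (-0.375,-35.328) [heading=288, move]
LT 90: heading 288 -> 18
RT 120: heading 18 -> 258
Final: pos=(-0.375,-35.328), heading=258, 2 segment(s) drawn

Answer: 258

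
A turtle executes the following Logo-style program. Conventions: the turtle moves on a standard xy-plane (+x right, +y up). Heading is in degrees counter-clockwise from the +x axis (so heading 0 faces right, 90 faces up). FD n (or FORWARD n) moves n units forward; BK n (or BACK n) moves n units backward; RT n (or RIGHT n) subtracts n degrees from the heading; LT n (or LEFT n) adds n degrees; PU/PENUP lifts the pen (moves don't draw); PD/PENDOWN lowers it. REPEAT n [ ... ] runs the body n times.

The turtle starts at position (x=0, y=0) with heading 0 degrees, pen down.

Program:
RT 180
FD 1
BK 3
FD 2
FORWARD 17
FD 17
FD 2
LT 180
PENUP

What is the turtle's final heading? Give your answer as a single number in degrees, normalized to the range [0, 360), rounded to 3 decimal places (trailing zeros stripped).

Executing turtle program step by step:
Start: pos=(0,0), heading=0, pen down
RT 180: heading 0 -> 180
FD 1: (0,0) -> (-1,0) [heading=180, draw]
BK 3: (-1,0) -> (2,0) [heading=180, draw]
FD 2: (2,0) -> (0,0) [heading=180, draw]
FD 17: (0,0) -> (-17,0) [heading=180, draw]
FD 17: (-17,0) -> (-34,0) [heading=180, draw]
FD 2: (-34,0) -> (-36,0) [heading=180, draw]
LT 180: heading 180 -> 0
PU: pen up
Final: pos=(-36,0), heading=0, 6 segment(s) drawn

Answer: 0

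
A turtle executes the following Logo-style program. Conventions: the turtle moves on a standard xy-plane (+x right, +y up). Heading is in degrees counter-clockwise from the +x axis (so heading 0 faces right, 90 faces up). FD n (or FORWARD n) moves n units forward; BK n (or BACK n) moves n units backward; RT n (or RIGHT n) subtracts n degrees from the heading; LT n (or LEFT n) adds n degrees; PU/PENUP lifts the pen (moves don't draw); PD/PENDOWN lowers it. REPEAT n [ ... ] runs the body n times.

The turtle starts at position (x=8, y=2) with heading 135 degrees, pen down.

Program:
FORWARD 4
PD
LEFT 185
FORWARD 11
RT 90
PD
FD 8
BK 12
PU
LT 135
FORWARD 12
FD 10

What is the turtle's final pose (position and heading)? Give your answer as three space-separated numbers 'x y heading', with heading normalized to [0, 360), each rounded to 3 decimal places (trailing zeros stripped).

Executing turtle program step by step:
Start: pos=(8,2), heading=135, pen down
FD 4: (8,2) -> (5.172,4.828) [heading=135, draw]
PD: pen down
LT 185: heading 135 -> 320
FD 11: (5.172,4.828) -> (13.598,-2.242) [heading=320, draw]
RT 90: heading 320 -> 230
PD: pen down
FD 8: (13.598,-2.242) -> (8.456,-8.371) [heading=230, draw]
BK 12: (8.456,-8.371) -> (16.169,0.822) [heading=230, draw]
PU: pen up
LT 135: heading 230 -> 5
FD 12: (16.169,0.822) -> (28.124,1.868) [heading=5, move]
FD 10: (28.124,1.868) -> (38.085,2.739) [heading=5, move]
Final: pos=(38.085,2.739), heading=5, 4 segment(s) drawn

Answer: 38.085 2.739 5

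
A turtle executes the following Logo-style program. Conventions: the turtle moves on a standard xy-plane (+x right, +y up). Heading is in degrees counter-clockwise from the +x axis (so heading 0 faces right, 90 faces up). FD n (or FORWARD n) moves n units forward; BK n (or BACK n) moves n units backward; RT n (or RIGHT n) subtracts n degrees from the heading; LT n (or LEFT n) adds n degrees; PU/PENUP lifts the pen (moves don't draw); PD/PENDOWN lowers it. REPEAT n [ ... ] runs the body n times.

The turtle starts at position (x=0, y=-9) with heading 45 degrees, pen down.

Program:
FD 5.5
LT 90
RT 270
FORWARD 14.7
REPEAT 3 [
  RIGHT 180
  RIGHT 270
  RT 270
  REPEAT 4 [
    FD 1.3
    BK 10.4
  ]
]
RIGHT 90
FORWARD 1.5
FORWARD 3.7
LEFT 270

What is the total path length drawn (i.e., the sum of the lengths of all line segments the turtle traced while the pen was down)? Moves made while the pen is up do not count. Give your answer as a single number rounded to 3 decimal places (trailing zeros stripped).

Executing turtle program step by step:
Start: pos=(0,-9), heading=45, pen down
FD 5.5: (0,-9) -> (3.889,-5.111) [heading=45, draw]
LT 90: heading 45 -> 135
RT 270: heading 135 -> 225
FD 14.7: (3.889,-5.111) -> (-6.505,-15.505) [heading=225, draw]
REPEAT 3 [
  -- iteration 1/3 --
  RT 180: heading 225 -> 45
  RT 270: heading 45 -> 135
  RT 270: heading 135 -> 225
  REPEAT 4 [
    -- iteration 1/4 --
    FD 1.3: (-6.505,-15.505) -> (-7.425,-16.425) [heading=225, draw]
    BK 10.4: (-7.425,-16.425) -> (-0.071,-9.071) [heading=225, draw]
    -- iteration 2/4 --
    FD 1.3: (-0.071,-9.071) -> (-0.99,-9.99) [heading=225, draw]
    BK 10.4: (-0.99,-9.99) -> (6.364,-2.636) [heading=225, draw]
    -- iteration 3/4 --
    FD 1.3: (6.364,-2.636) -> (5.445,-3.555) [heading=225, draw]
    BK 10.4: (5.445,-3.555) -> (12.799,3.799) [heading=225, draw]
    -- iteration 4/4 --
    FD 1.3: (12.799,3.799) -> (11.879,2.879) [heading=225, draw]
    BK 10.4: (11.879,2.879) -> (19.233,10.233) [heading=225, draw]
  ]
  -- iteration 2/3 --
  RT 180: heading 225 -> 45
  RT 270: heading 45 -> 135
  RT 270: heading 135 -> 225
  REPEAT 4 [
    -- iteration 1/4 --
    FD 1.3: (19.233,10.233) -> (18.314,9.314) [heading=225, draw]
    BK 10.4: (18.314,9.314) -> (25.668,16.668) [heading=225, draw]
    -- iteration 2/4 --
    FD 1.3: (25.668,16.668) -> (24.749,15.749) [heading=225, draw]
    BK 10.4: (24.749,15.749) -> (32.103,23.103) [heading=225, draw]
    -- iteration 3/4 --
    FD 1.3: (32.103,23.103) -> (31.183,22.183) [heading=225, draw]
    BK 10.4: (31.183,22.183) -> (38.537,29.537) [heading=225, draw]
    -- iteration 4/4 --
    FD 1.3: (38.537,29.537) -> (37.618,28.618) [heading=225, draw]
    BK 10.4: (37.618,28.618) -> (44.972,35.972) [heading=225, draw]
  ]
  -- iteration 3/3 --
  RT 180: heading 225 -> 45
  RT 270: heading 45 -> 135
  RT 270: heading 135 -> 225
  REPEAT 4 [
    -- iteration 1/4 --
    FD 1.3: (44.972,35.972) -> (44.053,35.053) [heading=225, draw]
    BK 10.4: (44.053,35.053) -> (51.407,42.407) [heading=225, draw]
    -- iteration 2/4 --
    FD 1.3: (51.407,42.407) -> (50.487,41.487) [heading=225, draw]
    BK 10.4: (50.487,41.487) -> (57.841,48.841) [heading=225, draw]
    -- iteration 3/4 --
    FD 1.3: (57.841,48.841) -> (56.922,47.922) [heading=225, draw]
    BK 10.4: (56.922,47.922) -> (64.276,55.276) [heading=225, draw]
    -- iteration 4/4 --
    FD 1.3: (64.276,55.276) -> (63.357,54.357) [heading=225, draw]
    BK 10.4: (63.357,54.357) -> (70.711,61.711) [heading=225, draw]
  ]
]
RT 90: heading 225 -> 135
FD 1.5: (70.711,61.711) -> (69.65,62.771) [heading=135, draw]
FD 3.7: (69.65,62.771) -> (67.034,65.388) [heading=135, draw]
LT 270: heading 135 -> 45
Final: pos=(67.034,65.388), heading=45, 28 segment(s) drawn

Segment lengths:
  seg 1: (0,-9) -> (3.889,-5.111), length = 5.5
  seg 2: (3.889,-5.111) -> (-6.505,-15.505), length = 14.7
  seg 3: (-6.505,-15.505) -> (-7.425,-16.425), length = 1.3
  seg 4: (-7.425,-16.425) -> (-0.071,-9.071), length = 10.4
  seg 5: (-0.071,-9.071) -> (-0.99,-9.99), length = 1.3
  seg 6: (-0.99,-9.99) -> (6.364,-2.636), length = 10.4
  seg 7: (6.364,-2.636) -> (5.445,-3.555), length = 1.3
  seg 8: (5.445,-3.555) -> (12.799,3.799), length = 10.4
  seg 9: (12.799,3.799) -> (11.879,2.879), length = 1.3
  seg 10: (11.879,2.879) -> (19.233,10.233), length = 10.4
  seg 11: (19.233,10.233) -> (18.314,9.314), length = 1.3
  seg 12: (18.314,9.314) -> (25.668,16.668), length = 10.4
  seg 13: (25.668,16.668) -> (24.749,15.749), length = 1.3
  seg 14: (24.749,15.749) -> (32.103,23.103), length = 10.4
  seg 15: (32.103,23.103) -> (31.183,22.183), length = 1.3
  seg 16: (31.183,22.183) -> (38.537,29.537), length = 10.4
  seg 17: (38.537,29.537) -> (37.618,28.618), length = 1.3
  seg 18: (37.618,28.618) -> (44.972,35.972), length = 10.4
  seg 19: (44.972,35.972) -> (44.053,35.053), length = 1.3
  seg 20: (44.053,35.053) -> (51.407,42.407), length = 10.4
  seg 21: (51.407,42.407) -> (50.487,41.487), length = 1.3
  seg 22: (50.487,41.487) -> (57.841,48.841), length = 10.4
  seg 23: (57.841,48.841) -> (56.922,47.922), length = 1.3
  seg 24: (56.922,47.922) -> (64.276,55.276), length = 10.4
  seg 25: (64.276,55.276) -> (63.357,54.357), length = 1.3
  seg 26: (63.357,54.357) -> (70.711,61.711), length = 10.4
  seg 27: (70.711,61.711) -> (69.65,62.771), length = 1.5
  seg 28: (69.65,62.771) -> (67.034,65.388), length = 3.7
Total = 165.8

Answer: 165.8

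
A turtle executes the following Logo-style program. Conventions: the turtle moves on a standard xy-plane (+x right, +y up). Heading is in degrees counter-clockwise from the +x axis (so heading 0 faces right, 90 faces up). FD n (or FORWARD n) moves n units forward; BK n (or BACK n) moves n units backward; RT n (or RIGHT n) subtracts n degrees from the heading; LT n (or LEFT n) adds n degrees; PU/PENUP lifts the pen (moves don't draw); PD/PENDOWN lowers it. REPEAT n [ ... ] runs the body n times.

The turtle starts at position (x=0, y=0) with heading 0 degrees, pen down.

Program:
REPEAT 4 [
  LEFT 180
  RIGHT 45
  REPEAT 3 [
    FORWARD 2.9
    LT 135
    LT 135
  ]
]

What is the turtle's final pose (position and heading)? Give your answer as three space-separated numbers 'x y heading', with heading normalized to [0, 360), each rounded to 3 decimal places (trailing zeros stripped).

Executing turtle program step by step:
Start: pos=(0,0), heading=0, pen down
REPEAT 4 [
  -- iteration 1/4 --
  LT 180: heading 0 -> 180
  RT 45: heading 180 -> 135
  REPEAT 3 [
    -- iteration 1/3 --
    FD 2.9: (0,0) -> (-2.051,2.051) [heading=135, draw]
    LT 135: heading 135 -> 270
    LT 135: heading 270 -> 45
    -- iteration 2/3 --
    FD 2.9: (-2.051,2.051) -> (0,4.101) [heading=45, draw]
    LT 135: heading 45 -> 180
    LT 135: heading 180 -> 315
    -- iteration 3/3 --
    FD 2.9: (0,4.101) -> (2.051,2.051) [heading=315, draw]
    LT 135: heading 315 -> 90
    LT 135: heading 90 -> 225
  ]
  -- iteration 2/4 --
  LT 180: heading 225 -> 45
  RT 45: heading 45 -> 0
  REPEAT 3 [
    -- iteration 1/3 --
    FD 2.9: (2.051,2.051) -> (4.951,2.051) [heading=0, draw]
    LT 135: heading 0 -> 135
    LT 135: heading 135 -> 270
    -- iteration 2/3 --
    FD 2.9: (4.951,2.051) -> (4.951,-0.849) [heading=270, draw]
    LT 135: heading 270 -> 45
    LT 135: heading 45 -> 180
    -- iteration 3/3 --
    FD 2.9: (4.951,-0.849) -> (2.051,-0.849) [heading=180, draw]
    LT 135: heading 180 -> 315
    LT 135: heading 315 -> 90
  ]
  -- iteration 3/4 --
  LT 180: heading 90 -> 270
  RT 45: heading 270 -> 225
  REPEAT 3 [
    -- iteration 1/3 --
    FD 2.9: (2.051,-0.849) -> (0,-2.9) [heading=225, draw]
    LT 135: heading 225 -> 0
    LT 135: heading 0 -> 135
    -- iteration 2/3 --
    FD 2.9: (0,-2.9) -> (-2.051,-0.849) [heading=135, draw]
    LT 135: heading 135 -> 270
    LT 135: heading 270 -> 45
    -- iteration 3/3 --
    FD 2.9: (-2.051,-0.849) -> (0,1.201) [heading=45, draw]
    LT 135: heading 45 -> 180
    LT 135: heading 180 -> 315
  ]
  -- iteration 4/4 --
  LT 180: heading 315 -> 135
  RT 45: heading 135 -> 90
  REPEAT 3 [
    -- iteration 1/3 --
    FD 2.9: (0,1.201) -> (0,4.101) [heading=90, draw]
    LT 135: heading 90 -> 225
    LT 135: heading 225 -> 0
    -- iteration 2/3 --
    FD 2.9: (0,4.101) -> (2.9,4.101) [heading=0, draw]
    LT 135: heading 0 -> 135
    LT 135: heading 135 -> 270
    -- iteration 3/3 --
    FD 2.9: (2.9,4.101) -> (2.9,1.201) [heading=270, draw]
    LT 135: heading 270 -> 45
    LT 135: heading 45 -> 180
  ]
]
Final: pos=(2.9,1.201), heading=180, 12 segment(s) drawn

Answer: 2.9 1.201 180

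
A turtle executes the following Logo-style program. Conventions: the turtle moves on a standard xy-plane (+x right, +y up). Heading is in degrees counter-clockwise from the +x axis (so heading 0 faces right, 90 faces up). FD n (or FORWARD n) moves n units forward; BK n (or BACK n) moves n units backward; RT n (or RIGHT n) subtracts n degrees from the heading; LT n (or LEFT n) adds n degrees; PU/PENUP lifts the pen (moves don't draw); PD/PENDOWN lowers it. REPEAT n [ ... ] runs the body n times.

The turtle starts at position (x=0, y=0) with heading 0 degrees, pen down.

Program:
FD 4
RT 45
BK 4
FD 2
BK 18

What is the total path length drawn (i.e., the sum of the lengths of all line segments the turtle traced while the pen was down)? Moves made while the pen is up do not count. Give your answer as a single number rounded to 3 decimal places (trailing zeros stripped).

Answer: 28

Derivation:
Executing turtle program step by step:
Start: pos=(0,0), heading=0, pen down
FD 4: (0,0) -> (4,0) [heading=0, draw]
RT 45: heading 0 -> 315
BK 4: (4,0) -> (1.172,2.828) [heading=315, draw]
FD 2: (1.172,2.828) -> (2.586,1.414) [heading=315, draw]
BK 18: (2.586,1.414) -> (-10.142,14.142) [heading=315, draw]
Final: pos=(-10.142,14.142), heading=315, 4 segment(s) drawn

Segment lengths:
  seg 1: (0,0) -> (4,0), length = 4
  seg 2: (4,0) -> (1.172,2.828), length = 4
  seg 3: (1.172,2.828) -> (2.586,1.414), length = 2
  seg 4: (2.586,1.414) -> (-10.142,14.142), length = 18
Total = 28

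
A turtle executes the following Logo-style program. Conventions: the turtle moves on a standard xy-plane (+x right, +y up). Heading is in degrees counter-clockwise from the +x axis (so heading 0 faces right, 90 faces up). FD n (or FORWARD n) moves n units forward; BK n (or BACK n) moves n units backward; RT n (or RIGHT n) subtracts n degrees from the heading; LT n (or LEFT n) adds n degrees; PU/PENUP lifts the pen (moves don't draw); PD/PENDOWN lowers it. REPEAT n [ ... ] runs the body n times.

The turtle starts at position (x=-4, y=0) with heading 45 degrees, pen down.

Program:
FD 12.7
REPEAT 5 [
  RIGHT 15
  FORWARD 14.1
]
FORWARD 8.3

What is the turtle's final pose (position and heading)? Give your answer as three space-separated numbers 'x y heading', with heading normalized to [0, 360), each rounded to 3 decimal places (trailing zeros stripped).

Executing turtle program step by step:
Start: pos=(-4,0), heading=45, pen down
FD 12.7: (-4,0) -> (4.98,8.98) [heading=45, draw]
REPEAT 5 [
  -- iteration 1/5 --
  RT 15: heading 45 -> 30
  FD 14.1: (4.98,8.98) -> (17.191,16.03) [heading=30, draw]
  -- iteration 2/5 --
  RT 15: heading 30 -> 15
  FD 14.1: (17.191,16.03) -> (30.811,19.68) [heading=15, draw]
  -- iteration 3/5 --
  RT 15: heading 15 -> 0
  FD 14.1: (30.811,19.68) -> (44.911,19.68) [heading=0, draw]
  -- iteration 4/5 --
  RT 15: heading 0 -> 345
  FD 14.1: (44.911,19.68) -> (58.53,16.03) [heading=345, draw]
  -- iteration 5/5 --
  RT 15: heading 345 -> 330
  FD 14.1: (58.53,16.03) -> (70.741,8.98) [heading=330, draw]
]
FD 8.3: (70.741,8.98) -> (77.929,4.83) [heading=330, draw]
Final: pos=(77.929,4.83), heading=330, 7 segment(s) drawn

Answer: 77.929 4.83 330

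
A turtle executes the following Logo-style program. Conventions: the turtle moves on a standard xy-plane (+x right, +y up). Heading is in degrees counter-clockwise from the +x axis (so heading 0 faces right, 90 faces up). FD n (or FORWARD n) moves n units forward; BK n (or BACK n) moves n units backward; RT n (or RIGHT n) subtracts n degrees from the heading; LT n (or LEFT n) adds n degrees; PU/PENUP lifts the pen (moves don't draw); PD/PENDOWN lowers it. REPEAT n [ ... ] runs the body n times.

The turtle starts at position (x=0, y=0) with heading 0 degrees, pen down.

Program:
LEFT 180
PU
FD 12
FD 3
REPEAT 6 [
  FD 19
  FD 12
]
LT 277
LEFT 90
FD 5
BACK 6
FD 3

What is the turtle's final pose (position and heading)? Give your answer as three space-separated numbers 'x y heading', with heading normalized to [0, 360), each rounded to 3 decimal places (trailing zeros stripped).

Executing turtle program step by step:
Start: pos=(0,0), heading=0, pen down
LT 180: heading 0 -> 180
PU: pen up
FD 12: (0,0) -> (-12,0) [heading=180, move]
FD 3: (-12,0) -> (-15,0) [heading=180, move]
REPEAT 6 [
  -- iteration 1/6 --
  FD 19: (-15,0) -> (-34,0) [heading=180, move]
  FD 12: (-34,0) -> (-46,0) [heading=180, move]
  -- iteration 2/6 --
  FD 19: (-46,0) -> (-65,0) [heading=180, move]
  FD 12: (-65,0) -> (-77,0) [heading=180, move]
  -- iteration 3/6 --
  FD 19: (-77,0) -> (-96,0) [heading=180, move]
  FD 12: (-96,0) -> (-108,0) [heading=180, move]
  -- iteration 4/6 --
  FD 19: (-108,0) -> (-127,0) [heading=180, move]
  FD 12: (-127,0) -> (-139,0) [heading=180, move]
  -- iteration 5/6 --
  FD 19: (-139,0) -> (-158,0) [heading=180, move]
  FD 12: (-158,0) -> (-170,0) [heading=180, move]
  -- iteration 6/6 --
  FD 19: (-170,0) -> (-189,0) [heading=180, move]
  FD 12: (-189,0) -> (-201,0) [heading=180, move]
]
LT 277: heading 180 -> 97
LT 90: heading 97 -> 187
FD 5: (-201,0) -> (-205.963,-0.609) [heading=187, move]
BK 6: (-205.963,-0.609) -> (-200.007,0.122) [heading=187, move]
FD 3: (-200.007,0.122) -> (-202.985,-0.244) [heading=187, move]
Final: pos=(-202.985,-0.244), heading=187, 0 segment(s) drawn

Answer: -202.985 -0.244 187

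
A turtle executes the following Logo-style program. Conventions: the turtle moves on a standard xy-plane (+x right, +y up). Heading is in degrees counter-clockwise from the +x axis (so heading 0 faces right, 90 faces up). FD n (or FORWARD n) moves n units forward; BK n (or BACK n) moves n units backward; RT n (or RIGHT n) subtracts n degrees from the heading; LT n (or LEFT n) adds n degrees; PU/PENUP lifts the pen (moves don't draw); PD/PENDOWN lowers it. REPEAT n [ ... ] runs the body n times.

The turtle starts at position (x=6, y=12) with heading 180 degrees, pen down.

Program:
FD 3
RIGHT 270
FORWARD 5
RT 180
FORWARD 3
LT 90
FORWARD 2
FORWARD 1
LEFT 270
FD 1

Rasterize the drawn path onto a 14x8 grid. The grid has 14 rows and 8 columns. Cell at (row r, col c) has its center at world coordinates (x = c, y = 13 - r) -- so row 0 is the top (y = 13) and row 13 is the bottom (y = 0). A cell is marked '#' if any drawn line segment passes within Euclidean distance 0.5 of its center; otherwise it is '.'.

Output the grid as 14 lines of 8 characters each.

Answer: ........
...####.
#..#....
####....
...#....
...#....
...#....
........
........
........
........
........
........
........

Derivation:
Segment 0: (6,12) -> (3,12)
Segment 1: (3,12) -> (3,7)
Segment 2: (3,7) -> (3,10)
Segment 3: (3,10) -> (1,10)
Segment 4: (1,10) -> (0,10)
Segment 5: (0,10) -> (0,11)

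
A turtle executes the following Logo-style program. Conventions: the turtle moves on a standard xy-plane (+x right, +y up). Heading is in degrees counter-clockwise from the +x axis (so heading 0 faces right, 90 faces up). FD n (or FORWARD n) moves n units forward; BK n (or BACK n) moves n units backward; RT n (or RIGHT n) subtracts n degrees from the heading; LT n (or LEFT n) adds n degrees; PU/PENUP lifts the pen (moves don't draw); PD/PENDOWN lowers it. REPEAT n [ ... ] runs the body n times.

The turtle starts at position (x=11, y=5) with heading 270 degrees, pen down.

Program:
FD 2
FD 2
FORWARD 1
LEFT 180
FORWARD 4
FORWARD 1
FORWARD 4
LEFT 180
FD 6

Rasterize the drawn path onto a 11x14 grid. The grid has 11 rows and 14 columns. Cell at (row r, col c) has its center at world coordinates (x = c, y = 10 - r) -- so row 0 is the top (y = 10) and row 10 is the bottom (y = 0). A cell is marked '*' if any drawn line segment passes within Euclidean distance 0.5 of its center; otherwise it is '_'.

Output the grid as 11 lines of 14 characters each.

Segment 0: (11,5) -> (11,3)
Segment 1: (11,3) -> (11,1)
Segment 2: (11,1) -> (11,0)
Segment 3: (11,0) -> (11,4)
Segment 4: (11,4) -> (11,5)
Segment 5: (11,5) -> (11,9)
Segment 6: (11,9) -> (11,3)

Answer: ______________
___________*__
___________*__
___________*__
___________*__
___________*__
___________*__
___________*__
___________*__
___________*__
___________*__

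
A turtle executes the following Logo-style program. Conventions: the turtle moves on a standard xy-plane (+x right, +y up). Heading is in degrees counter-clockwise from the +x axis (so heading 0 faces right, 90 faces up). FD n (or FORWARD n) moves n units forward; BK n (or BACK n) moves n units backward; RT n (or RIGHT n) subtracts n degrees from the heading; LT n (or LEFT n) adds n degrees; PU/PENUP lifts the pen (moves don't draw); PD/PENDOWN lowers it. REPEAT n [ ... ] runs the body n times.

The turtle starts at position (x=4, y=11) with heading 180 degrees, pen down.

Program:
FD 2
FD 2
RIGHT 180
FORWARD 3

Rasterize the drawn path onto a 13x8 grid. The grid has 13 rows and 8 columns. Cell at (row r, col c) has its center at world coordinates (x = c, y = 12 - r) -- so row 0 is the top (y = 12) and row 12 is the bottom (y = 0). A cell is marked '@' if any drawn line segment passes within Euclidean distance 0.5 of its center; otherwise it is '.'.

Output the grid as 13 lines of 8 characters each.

Segment 0: (4,11) -> (2,11)
Segment 1: (2,11) -> (0,11)
Segment 2: (0,11) -> (3,11)

Answer: ........
@@@@@...
........
........
........
........
........
........
........
........
........
........
........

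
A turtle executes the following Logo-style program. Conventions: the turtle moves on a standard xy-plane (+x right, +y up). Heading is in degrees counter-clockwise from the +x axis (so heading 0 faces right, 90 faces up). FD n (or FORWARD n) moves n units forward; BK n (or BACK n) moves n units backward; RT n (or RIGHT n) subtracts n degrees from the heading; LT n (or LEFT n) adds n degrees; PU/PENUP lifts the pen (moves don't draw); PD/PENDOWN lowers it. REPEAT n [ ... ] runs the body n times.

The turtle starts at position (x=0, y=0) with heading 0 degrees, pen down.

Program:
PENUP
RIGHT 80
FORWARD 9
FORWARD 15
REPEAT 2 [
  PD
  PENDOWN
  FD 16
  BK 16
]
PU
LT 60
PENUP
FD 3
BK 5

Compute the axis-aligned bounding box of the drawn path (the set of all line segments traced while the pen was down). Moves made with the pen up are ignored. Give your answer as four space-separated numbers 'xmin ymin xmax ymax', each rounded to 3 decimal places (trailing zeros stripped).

Answer: 4.168 -39.392 6.946 -23.635

Derivation:
Executing turtle program step by step:
Start: pos=(0,0), heading=0, pen down
PU: pen up
RT 80: heading 0 -> 280
FD 9: (0,0) -> (1.563,-8.863) [heading=280, move]
FD 15: (1.563,-8.863) -> (4.168,-23.635) [heading=280, move]
REPEAT 2 [
  -- iteration 1/2 --
  PD: pen down
  PD: pen down
  FD 16: (4.168,-23.635) -> (6.946,-39.392) [heading=280, draw]
  BK 16: (6.946,-39.392) -> (4.168,-23.635) [heading=280, draw]
  -- iteration 2/2 --
  PD: pen down
  PD: pen down
  FD 16: (4.168,-23.635) -> (6.946,-39.392) [heading=280, draw]
  BK 16: (6.946,-39.392) -> (4.168,-23.635) [heading=280, draw]
]
PU: pen up
LT 60: heading 280 -> 340
PU: pen up
FD 3: (4.168,-23.635) -> (6.987,-24.661) [heading=340, move]
BK 5: (6.987,-24.661) -> (2.288,-22.951) [heading=340, move]
Final: pos=(2.288,-22.951), heading=340, 4 segment(s) drawn

Segment endpoints: x in {4.168, 6.946}, y in {-39.392, -23.635}
xmin=4.168, ymin=-39.392, xmax=6.946, ymax=-23.635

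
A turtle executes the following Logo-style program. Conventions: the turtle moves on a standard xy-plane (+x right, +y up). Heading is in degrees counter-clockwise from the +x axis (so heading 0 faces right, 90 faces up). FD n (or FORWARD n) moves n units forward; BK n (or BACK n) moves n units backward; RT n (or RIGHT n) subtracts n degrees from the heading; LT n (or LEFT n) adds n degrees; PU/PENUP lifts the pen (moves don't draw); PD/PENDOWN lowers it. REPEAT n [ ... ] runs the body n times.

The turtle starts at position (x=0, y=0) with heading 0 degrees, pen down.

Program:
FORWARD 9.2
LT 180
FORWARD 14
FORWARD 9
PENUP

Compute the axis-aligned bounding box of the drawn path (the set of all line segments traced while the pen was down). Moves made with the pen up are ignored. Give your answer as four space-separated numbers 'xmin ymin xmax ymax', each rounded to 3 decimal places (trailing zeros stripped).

Executing turtle program step by step:
Start: pos=(0,0), heading=0, pen down
FD 9.2: (0,0) -> (9.2,0) [heading=0, draw]
LT 180: heading 0 -> 180
FD 14: (9.2,0) -> (-4.8,0) [heading=180, draw]
FD 9: (-4.8,0) -> (-13.8,0) [heading=180, draw]
PU: pen up
Final: pos=(-13.8,0), heading=180, 3 segment(s) drawn

Segment endpoints: x in {-13.8, -4.8, 0, 9.2}, y in {0, 0, 0}
xmin=-13.8, ymin=0, xmax=9.2, ymax=0

Answer: -13.8 0 9.2 0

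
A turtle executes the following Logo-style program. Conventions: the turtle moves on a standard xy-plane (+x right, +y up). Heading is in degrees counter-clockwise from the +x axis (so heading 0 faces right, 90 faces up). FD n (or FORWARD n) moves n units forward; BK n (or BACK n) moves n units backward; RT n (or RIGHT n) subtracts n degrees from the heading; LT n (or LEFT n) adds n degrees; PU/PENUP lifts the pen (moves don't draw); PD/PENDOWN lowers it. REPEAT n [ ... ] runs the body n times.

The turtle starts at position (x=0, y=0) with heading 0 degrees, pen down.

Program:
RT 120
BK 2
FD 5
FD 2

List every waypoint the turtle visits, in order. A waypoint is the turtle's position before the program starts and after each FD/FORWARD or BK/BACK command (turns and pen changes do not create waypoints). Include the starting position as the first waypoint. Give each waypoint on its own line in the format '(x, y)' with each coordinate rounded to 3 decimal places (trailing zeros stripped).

Executing turtle program step by step:
Start: pos=(0,0), heading=0, pen down
RT 120: heading 0 -> 240
BK 2: (0,0) -> (1,1.732) [heading=240, draw]
FD 5: (1,1.732) -> (-1.5,-2.598) [heading=240, draw]
FD 2: (-1.5,-2.598) -> (-2.5,-4.33) [heading=240, draw]
Final: pos=(-2.5,-4.33), heading=240, 3 segment(s) drawn
Waypoints (4 total):
(0, 0)
(1, 1.732)
(-1.5, -2.598)
(-2.5, -4.33)

Answer: (0, 0)
(1, 1.732)
(-1.5, -2.598)
(-2.5, -4.33)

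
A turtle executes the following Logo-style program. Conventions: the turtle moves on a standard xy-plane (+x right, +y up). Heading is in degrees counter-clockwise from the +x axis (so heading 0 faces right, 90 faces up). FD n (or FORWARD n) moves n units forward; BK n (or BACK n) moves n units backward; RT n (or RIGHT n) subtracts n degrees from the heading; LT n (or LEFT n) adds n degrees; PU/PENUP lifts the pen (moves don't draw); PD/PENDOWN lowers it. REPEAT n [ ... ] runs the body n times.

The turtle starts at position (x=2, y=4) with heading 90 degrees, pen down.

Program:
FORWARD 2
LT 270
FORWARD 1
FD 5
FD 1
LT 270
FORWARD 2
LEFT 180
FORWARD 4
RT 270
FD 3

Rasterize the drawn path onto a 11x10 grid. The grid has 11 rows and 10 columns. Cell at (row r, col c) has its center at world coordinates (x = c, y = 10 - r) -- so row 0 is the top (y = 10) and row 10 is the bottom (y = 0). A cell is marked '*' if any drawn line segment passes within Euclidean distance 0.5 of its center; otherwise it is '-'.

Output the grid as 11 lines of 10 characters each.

Answer: ----------
----------
------****
---------*
--********
--*------*
--*------*
----------
----------
----------
----------

Derivation:
Segment 0: (2,4) -> (2,6)
Segment 1: (2,6) -> (3,6)
Segment 2: (3,6) -> (8,6)
Segment 3: (8,6) -> (9,6)
Segment 4: (9,6) -> (9,4)
Segment 5: (9,4) -> (9,8)
Segment 6: (9,8) -> (6,8)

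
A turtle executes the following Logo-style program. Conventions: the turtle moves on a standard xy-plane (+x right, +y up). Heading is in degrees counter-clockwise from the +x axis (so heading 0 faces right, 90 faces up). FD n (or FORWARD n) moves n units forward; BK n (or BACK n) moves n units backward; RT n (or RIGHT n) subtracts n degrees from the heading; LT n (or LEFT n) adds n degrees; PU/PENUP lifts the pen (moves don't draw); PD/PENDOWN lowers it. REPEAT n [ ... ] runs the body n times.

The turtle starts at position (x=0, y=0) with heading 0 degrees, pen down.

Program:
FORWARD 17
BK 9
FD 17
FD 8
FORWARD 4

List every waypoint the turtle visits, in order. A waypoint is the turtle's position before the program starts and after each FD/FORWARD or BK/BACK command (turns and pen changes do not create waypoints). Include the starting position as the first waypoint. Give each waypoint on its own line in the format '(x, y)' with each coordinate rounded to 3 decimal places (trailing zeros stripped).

Answer: (0, 0)
(17, 0)
(8, 0)
(25, 0)
(33, 0)
(37, 0)

Derivation:
Executing turtle program step by step:
Start: pos=(0,0), heading=0, pen down
FD 17: (0,0) -> (17,0) [heading=0, draw]
BK 9: (17,0) -> (8,0) [heading=0, draw]
FD 17: (8,0) -> (25,0) [heading=0, draw]
FD 8: (25,0) -> (33,0) [heading=0, draw]
FD 4: (33,0) -> (37,0) [heading=0, draw]
Final: pos=(37,0), heading=0, 5 segment(s) drawn
Waypoints (6 total):
(0, 0)
(17, 0)
(8, 0)
(25, 0)
(33, 0)
(37, 0)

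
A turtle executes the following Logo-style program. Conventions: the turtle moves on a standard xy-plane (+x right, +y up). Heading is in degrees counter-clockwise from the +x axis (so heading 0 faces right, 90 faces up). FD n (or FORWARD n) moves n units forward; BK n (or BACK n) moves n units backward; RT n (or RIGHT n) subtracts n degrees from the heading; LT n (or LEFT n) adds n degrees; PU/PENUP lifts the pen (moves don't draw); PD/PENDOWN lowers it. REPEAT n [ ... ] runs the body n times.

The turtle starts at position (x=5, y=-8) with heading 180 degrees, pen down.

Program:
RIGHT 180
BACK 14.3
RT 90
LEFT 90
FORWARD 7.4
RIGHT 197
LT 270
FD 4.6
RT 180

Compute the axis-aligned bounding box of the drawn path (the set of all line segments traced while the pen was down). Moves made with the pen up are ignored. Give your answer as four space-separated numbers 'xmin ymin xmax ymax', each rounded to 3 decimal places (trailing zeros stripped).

Answer: -9.3 -8 5 -3.601

Derivation:
Executing turtle program step by step:
Start: pos=(5,-8), heading=180, pen down
RT 180: heading 180 -> 0
BK 14.3: (5,-8) -> (-9.3,-8) [heading=0, draw]
RT 90: heading 0 -> 270
LT 90: heading 270 -> 0
FD 7.4: (-9.3,-8) -> (-1.9,-8) [heading=0, draw]
RT 197: heading 0 -> 163
LT 270: heading 163 -> 73
FD 4.6: (-1.9,-8) -> (-0.555,-3.601) [heading=73, draw]
RT 180: heading 73 -> 253
Final: pos=(-0.555,-3.601), heading=253, 3 segment(s) drawn

Segment endpoints: x in {-9.3, -1.9, -0.555, 5}, y in {-8, -3.601}
xmin=-9.3, ymin=-8, xmax=5, ymax=-3.601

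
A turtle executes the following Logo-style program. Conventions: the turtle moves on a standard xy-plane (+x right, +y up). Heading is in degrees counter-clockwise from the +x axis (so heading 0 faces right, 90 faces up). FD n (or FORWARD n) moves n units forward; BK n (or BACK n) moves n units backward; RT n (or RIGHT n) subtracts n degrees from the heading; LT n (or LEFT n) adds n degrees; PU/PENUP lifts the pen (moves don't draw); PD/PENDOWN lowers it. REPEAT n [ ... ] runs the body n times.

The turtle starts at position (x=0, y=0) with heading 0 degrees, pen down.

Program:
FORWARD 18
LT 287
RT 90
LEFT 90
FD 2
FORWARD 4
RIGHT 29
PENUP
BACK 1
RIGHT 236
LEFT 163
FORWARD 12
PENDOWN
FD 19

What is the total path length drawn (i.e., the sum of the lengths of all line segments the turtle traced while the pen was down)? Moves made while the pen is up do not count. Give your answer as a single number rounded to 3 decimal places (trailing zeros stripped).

Answer: 43

Derivation:
Executing turtle program step by step:
Start: pos=(0,0), heading=0, pen down
FD 18: (0,0) -> (18,0) [heading=0, draw]
LT 287: heading 0 -> 287
RT 90: heading 287 -> 197
LT 90: heading 197 -> 287
FD 2: (18,0) -> (18.585,-1.913) [heading=287, draw]
FD 4: (18.585,-1.913) -> (19.754,-5.738) [heading=287, draw]
RT 29: heading 287 -> 258
PU: pen up
BK 1: (19.754,-5.738) -> (19.962,-4.76) [heading=258, move]
RT 236: heading 258 -> 22
LT 163: heading 22 -> 185
FD 12: (19.962,-4.76) -> (8.008,-5.806) [heading=185, move]
PD: pen down
FD 19: (8.008,-5.806) -> (-10.92,-7.462) [heading=185, draw]
Final: pos=(-10.92,-7.462), heading=185, 4 segment(s) drawn

Segment lengths:
  seg 1: (0,0) -> (18,0), length = 18
  seg 2: (18,0) -> (18.585,-1.913), length = 2
  seg 3: (18.585,-1.913) -> (19.754,-5.738), length = 4
  seg 4: (8.008,-5.806) -> (-10.92,-7.462), length = 19
Total = 43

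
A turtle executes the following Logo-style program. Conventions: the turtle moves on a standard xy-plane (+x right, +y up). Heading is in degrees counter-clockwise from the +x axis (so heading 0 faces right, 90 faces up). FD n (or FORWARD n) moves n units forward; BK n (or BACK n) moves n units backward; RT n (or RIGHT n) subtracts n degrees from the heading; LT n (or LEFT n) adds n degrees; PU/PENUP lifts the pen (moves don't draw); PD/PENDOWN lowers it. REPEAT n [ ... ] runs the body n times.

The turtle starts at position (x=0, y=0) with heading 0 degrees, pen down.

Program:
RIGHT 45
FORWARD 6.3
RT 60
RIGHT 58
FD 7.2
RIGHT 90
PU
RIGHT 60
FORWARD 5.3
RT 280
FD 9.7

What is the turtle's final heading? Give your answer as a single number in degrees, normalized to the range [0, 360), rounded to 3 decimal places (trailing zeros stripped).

Executing turtle program step by step:
Start: pos=(0,0), heading=0, pen down
RT 45: heading 0 -> 315
FD 6.3: (0,0) -> (4.455,-4.455) [heading=315, draw]
RT 60: heading 315 -> 255
RT 58: heading 255 -> 197
FD 7.2: (4.455,-4.455) -> (-2.431,-6.56) [heading=197, draw]
RT 90: heading 197 -> 107
PU: pen up
RT 60: heading 107 -> 47
FD 5.3: (-2.431,-6.56) -> (1.184,-2.684) [heading=47, move]
RT 280: heading 47 -> 127
FD 9.7: (1.184,-2.684) -> (-4.654,5.063) [heading=127, move]
Final: pos=(-4.654,5.063), heading=127, 2 segment(s) drawn

Answer: 127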